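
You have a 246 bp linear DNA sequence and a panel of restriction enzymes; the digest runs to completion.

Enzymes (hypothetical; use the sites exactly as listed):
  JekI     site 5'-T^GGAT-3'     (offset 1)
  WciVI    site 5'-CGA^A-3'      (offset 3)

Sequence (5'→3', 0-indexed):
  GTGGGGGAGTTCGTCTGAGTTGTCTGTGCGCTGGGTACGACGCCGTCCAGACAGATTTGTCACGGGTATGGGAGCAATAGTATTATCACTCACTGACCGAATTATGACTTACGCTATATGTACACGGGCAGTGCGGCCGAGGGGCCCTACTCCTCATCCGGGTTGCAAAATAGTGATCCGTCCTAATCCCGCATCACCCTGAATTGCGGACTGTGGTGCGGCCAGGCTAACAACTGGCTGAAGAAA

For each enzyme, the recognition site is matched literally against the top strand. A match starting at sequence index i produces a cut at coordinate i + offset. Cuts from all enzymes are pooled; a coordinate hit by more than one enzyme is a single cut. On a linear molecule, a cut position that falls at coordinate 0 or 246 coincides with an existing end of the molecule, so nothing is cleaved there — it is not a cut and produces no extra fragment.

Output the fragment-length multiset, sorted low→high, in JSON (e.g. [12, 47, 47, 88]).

[100,146]

Scan for sites:
  JekI (TGGAT, off=1): no sites
  WciVI CGAA/3: at [97] ⇒ [100]

All cut coordinates (distinct, sorted): [100]

Fragment lengths:
  [0,100): 100 bp
  [100,246): 146 bp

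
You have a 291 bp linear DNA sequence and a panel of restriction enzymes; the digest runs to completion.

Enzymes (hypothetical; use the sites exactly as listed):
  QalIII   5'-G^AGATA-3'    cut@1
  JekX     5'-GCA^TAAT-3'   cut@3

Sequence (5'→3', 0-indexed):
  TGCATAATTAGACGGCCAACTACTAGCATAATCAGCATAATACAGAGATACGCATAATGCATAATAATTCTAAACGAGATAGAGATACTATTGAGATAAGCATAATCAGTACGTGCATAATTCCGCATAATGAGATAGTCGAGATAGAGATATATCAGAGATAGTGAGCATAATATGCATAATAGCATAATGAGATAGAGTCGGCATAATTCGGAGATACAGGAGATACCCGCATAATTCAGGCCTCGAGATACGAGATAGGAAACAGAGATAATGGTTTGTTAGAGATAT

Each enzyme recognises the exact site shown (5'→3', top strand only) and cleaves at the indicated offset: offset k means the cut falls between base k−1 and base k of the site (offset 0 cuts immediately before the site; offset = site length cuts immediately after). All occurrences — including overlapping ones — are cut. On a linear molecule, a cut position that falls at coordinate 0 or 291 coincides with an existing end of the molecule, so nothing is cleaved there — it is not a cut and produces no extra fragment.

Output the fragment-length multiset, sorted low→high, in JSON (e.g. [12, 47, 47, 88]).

Per-enzyme occurrences:
  QalIII GAGATA/1: at [44, 75, 81, 92, 131, 140, 146, 157, 191, 213, 222, 247, 254, 267, 284] ⇒ [45, 76, 82, 93, 132, 141, 147, 158, 192, 214, 223, 248, 255, 268, 285]
  JekX GCATAAT/3: at [1, 25, 34, 51, 58, 99, 114, 124, 167, 176, 184, 203, 231] ⇒ [4, 28, 37, 54, 61, 102, 117, 127, 170, 179, 187, 206, 234]

All cut coordinates (distinct, sorted): [4, 28, 37, 45, 54, 61, 76, 82, 93, 102, 117, 127, 132, 141, 147, 158, 170, 179, 187, 192, 206, 214, 223, 234, 248, 255, 268, 285]

Fragment lengths:
  [0,4): 4 bp
  [4,28): 24 bp
  [28,37): 9 bp
  [37,45): 8 bp
  [45,54): 9 bp
  [54,61): 7 bp
  [61,76): 15 bp
  [76,82): 6 bp
  [82,93): 11 bp
  [93,102): 9 bp
  [102,117): 15 bp
  [117,127): 10 bp
  [127,132): 5 bp
  [132,141): 9 bp
  [141,147): 6 bp
  [147,158): 11 bp
  [158,170): 12 bp
  [170,179): 9 bp
  [179,187): 8 bp
  [187,192): 5 bp
  [192,206): 14 bp
  [206,214): 8 bp
  [214,223): 9 bp
  [223,234): 11 bp
  [234,248): 14 bp
  [248,255): 7 bp
  [255,268): 13 bp
  [268,285): 17 bp
  [285,291): 6 bp

[4,5,5,6,6,6,7,7,8,8,8,9,9,9,9,9,9,10,11,11,11,12,13,14,14,15,15,17,24]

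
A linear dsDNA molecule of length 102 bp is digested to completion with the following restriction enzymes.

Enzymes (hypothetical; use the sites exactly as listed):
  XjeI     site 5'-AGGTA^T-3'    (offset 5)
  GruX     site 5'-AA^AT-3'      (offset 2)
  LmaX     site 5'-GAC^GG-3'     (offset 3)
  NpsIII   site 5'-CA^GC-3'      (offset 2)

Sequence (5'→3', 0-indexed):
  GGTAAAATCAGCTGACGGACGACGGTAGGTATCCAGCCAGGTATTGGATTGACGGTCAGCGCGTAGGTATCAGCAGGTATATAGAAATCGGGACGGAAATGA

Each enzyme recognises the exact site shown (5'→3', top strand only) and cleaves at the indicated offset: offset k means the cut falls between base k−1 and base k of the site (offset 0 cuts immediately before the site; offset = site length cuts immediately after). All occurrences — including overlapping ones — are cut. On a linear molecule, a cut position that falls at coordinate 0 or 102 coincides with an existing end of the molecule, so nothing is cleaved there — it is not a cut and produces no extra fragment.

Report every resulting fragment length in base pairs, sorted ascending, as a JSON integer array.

Per-enzyme occurrences:
  XjeI AGGTAT/5: at [26, 38, 64, 74] ⇒ [31, 43, 69, 79]
  GruX AAAT/2: at [4, 84, 96] ⇒ [6, 86, 98]
  LmaX GACGG/3: at [13, 20, 50, 91] ⇒ [16, 23, 53, 94]
  NpsIII CAGC/2: at [8, 33, 56, 70] ⇒ [10, 35, 58, 72]

Pooled cuts: [6, 10, 16, 23, 31, 35, 43, 53, 58, 69, 72, 79, 86, 94, 98]

Fragments:
  [0,6): 6 bp
  [6,10): 4 bp
  [10,16): 6 bp
  [16,23): 7 bp
  [23,31): 8 bp
  [31,35): 4 bp
  [35,43): 8 bp
  [43,53): 10 bp
  [53,58): 5 bp
  [58,69): 11 bp
  [69,72): 3 bp
  [72,79): 7 bp
  [79,86): 7 bp
  [86,94): 8 bp
  [94,98): 4 bp
  [98,102): 4 bp

[3,4,4,4,4,5,6,6,7,7,7,8,8,8,10,11]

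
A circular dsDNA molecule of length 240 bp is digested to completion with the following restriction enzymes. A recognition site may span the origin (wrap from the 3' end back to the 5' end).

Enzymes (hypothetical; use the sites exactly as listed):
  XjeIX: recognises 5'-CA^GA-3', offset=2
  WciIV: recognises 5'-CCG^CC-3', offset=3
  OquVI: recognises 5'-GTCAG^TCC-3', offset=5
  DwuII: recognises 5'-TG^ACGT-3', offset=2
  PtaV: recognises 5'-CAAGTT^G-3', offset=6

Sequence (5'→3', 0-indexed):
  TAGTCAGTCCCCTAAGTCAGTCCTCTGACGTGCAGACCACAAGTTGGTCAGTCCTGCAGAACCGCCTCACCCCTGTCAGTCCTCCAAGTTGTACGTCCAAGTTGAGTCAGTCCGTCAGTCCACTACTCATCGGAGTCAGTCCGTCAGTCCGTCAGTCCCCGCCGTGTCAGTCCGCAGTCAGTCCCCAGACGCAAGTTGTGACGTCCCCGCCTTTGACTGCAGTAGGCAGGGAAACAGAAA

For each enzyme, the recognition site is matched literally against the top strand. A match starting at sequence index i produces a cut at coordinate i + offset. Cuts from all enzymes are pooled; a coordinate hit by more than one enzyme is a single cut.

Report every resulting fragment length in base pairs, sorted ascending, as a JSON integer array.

[3,6,6,6,6,7,7,7,7,8,8,8,9,9,10,11,11,11,11,13,13,15,21,27]

Site scan:
  XjeIX (CAGA, off=2): starts [32, 56, 185, 234] → cuts [34, 58, 187, 236]
  WciIV (CCGCC, off=3): starts [61, 158, 206] → cuts [64, 161, 209]
  OquVI (GTCAGTCC, off=5): starts [2, 15, 46, 74, 105, 113, 134, 142, 150, 165, 176] → cuts [7, 20, 51, 79, 110, 118, 139, 147, 155, 170, 181]
  DwuII (TGACGT, off=2): starts [25, 198] → cuts [27, 200]
  PtaV (CAAGTTG, off=6): starts [39, 84, 97, 191] → cuts [45, 90, 103, 197]

All cut coordinates (distinct, sorted): [7, 20, 27, 34, 45, 51, 58, 64, 79, 90, 103, 110, 118, 139, 147, 155, 161, 170, 181, 187, 197, 200, 209, 236]

Fragment lengths:
  7→20: 13 bp
  20→27: 7 bp
  27→34: 7 bp
  34→45: 11 bp
  45→51: 6 bp
  51→58: 7 bp
  58→64: 6 bp
  64→79: 15 bp
  79→90: 11 bp
  90→103: 13 bp
  103→110: 7 bp
  110→118: 8 bp
  118→139: 21 bp
  139→147: 8 bp
  147→155: 8 bp
  155→161: 6 bp
  161→170: 9 bp
  170→181: 11 bp
  181→187: 6 bp
  187→197: 10 bp
  197→200: 3 bp
  200→209: 9 bp
  209→236: 27 bp
  236→7 (wrap): 240-236+7 = 11 bp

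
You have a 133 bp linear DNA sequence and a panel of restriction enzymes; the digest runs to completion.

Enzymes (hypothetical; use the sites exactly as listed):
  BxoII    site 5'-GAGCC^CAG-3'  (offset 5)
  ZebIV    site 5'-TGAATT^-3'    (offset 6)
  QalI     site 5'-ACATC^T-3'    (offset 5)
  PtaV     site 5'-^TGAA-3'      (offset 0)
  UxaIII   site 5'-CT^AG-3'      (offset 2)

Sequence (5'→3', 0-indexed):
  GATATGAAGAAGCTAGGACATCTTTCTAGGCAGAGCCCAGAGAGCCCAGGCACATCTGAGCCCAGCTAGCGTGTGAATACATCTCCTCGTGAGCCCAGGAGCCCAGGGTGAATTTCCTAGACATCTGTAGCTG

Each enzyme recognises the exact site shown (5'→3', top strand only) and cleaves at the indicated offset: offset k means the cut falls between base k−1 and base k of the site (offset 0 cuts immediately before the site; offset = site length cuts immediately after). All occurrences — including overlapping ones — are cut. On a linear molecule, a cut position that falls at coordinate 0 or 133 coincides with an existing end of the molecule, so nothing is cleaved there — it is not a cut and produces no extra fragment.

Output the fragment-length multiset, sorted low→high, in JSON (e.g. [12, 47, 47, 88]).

[4,4,5,5,5,6,6,6,7,8,8,8,9,10,10,10,10,12]

Per-enzyme occurrences:
  BxoII GAGCCCAG/5: at [32, 41, 57, 90, 98] ⇒ [37, 46, 62, 95, 103]
  ZebIV TGAATT/6: at [108] ⇒ [114]
  QalI ACATCT/5: at [17, 51, 78, 120] ⇒ [22, 56, 83, 125]
  PtaV TGAA/0: at [4, 73, 108] ⇒ [4, 73, 108]
  UxaIII CTAG/2: at [12, 25, 65, 116] ⇒ [14, 27, 67, 118]

All cut coordinates (distinct, sorted): [4, 14, 22, 27, 37, 46, 56, 62, 67, 73, 83, 95, 103, 108, 114, 118, 125]

Fragment lengths:
  [0,4): 4 bp
  [4,14): 10 bp
  [14,22): 8 bp
  [22,27): 5 bp
  [27,37): 10 bp
  [37,46): 9 bp
  [46,56): 10 bp
  [56,62): 6 bp
  [62,67): 5 bp
  [67,73): 6 bp
  [73,83): 10 bp
  [83,95): 12 bp
  [95,103): 8 bp
  [103,108): 5 bp
  [108,114): 6 bp
  [114,118): 4 bp
  [118,125): 7 bp
  [125,133): 8 bp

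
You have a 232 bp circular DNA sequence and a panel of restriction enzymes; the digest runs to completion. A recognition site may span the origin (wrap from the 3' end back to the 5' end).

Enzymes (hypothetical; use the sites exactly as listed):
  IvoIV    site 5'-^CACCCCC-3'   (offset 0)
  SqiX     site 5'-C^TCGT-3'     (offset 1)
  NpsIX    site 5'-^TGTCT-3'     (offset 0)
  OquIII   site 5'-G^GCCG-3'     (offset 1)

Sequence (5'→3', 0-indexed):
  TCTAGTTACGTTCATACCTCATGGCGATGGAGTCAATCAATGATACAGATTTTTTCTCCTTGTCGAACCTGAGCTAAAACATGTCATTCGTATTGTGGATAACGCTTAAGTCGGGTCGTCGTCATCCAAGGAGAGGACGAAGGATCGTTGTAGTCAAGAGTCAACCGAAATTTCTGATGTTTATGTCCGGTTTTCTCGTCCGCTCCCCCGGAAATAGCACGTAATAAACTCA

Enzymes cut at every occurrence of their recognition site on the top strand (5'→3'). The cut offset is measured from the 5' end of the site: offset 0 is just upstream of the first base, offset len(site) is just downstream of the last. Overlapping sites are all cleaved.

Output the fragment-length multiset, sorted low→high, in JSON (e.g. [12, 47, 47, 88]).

Scan for sites:
  IvoIV (CACCCCC, off=0): no sites
  SqiX CTCGT/1: at [194] ⇒ [195]
  NpsIX (TGTCT, off=0): no sites
  OquIII (GGCCG, off=1): no sites

Pooled cuts: [195]

Fragments:
  195→195 (wrap): 232-195+195 = 232 bp

[232]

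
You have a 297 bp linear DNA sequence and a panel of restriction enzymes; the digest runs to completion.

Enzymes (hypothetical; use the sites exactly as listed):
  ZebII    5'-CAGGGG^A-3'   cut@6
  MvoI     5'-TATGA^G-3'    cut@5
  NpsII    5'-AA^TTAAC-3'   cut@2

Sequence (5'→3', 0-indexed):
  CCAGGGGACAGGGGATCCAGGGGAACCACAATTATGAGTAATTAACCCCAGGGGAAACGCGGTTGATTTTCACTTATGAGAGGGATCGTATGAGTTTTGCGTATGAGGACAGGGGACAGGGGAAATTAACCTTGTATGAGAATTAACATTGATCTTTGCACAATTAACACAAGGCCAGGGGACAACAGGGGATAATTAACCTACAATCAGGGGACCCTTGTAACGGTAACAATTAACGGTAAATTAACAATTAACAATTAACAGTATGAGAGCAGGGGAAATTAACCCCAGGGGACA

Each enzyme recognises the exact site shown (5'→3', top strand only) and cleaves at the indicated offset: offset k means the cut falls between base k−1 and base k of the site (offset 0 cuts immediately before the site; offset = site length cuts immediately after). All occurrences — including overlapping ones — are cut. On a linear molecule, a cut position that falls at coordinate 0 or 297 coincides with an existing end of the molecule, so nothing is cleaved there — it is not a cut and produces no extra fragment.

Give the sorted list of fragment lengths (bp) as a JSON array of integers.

[3,3,3,3,4,4,7,7,7,7,7,9,9,9,10,11,12,13,13,13,14,14,14,18,18,19,21,25]

Per-enzyme occurrences:
  ZebII CAGGGGA/6: at [1, 8, 17, 48, 109, 116, 175, 185, 207, 272, 288] ⇒ [7, 14, 23, 54, 115, 122, 181, 191, 213, 278, 294]
  MvoI TATGAG/5: at [32, 74, 88, 101, 134, 264] ⇒ [37, 79, 93, 106, 139, 269]
  NpsII AATTAAC/2: at [39, 123, 140, 161, 193, 230, 241, 248, 255, 279] ⇒ [41, 125, 142, 163, 195, 232, 243, 250, 257, 281]

All cut coordinates (distinct, sorted): [7, 14, 23, 37, 41, 54, 79, 93, 106, 115, 122, 125, 139, 142, 163, 181, 191, 195, 213, 232, 243, 250, 257, 269, 278, 281, 294]

Fragments:
  [0,7): 7 bp
  [7,14): 7 bp
  [14,23): 9 bp
  [23,37): 14 bp
  [37,41): 4 bp
  [41,54): 13 bp
  [54,79): 25 bp
  [79,93): 14 bp
  [93,106): 13 bp
  [106,115): 9 bp
  [115,122): 7 bp
  [122,125): 3 bp
  [125,139): 14 bp
  [139,142): 3 bp
  [142,163): 21 bp
  [163,181): 18 bp
  [181,191): 10 bp
  [191,195): 4 bp
  [195,213): 18 bp
  [213,232): 19 bp
  [232,243): 11 bp
  [243,250): 7 bp
  [250,257): 7 bp
  [257,269): 12 bp
  [269,278): 9 bp
  [278,281): 3 bp
  [281,294): 13 bp
  [294,297): 3 bp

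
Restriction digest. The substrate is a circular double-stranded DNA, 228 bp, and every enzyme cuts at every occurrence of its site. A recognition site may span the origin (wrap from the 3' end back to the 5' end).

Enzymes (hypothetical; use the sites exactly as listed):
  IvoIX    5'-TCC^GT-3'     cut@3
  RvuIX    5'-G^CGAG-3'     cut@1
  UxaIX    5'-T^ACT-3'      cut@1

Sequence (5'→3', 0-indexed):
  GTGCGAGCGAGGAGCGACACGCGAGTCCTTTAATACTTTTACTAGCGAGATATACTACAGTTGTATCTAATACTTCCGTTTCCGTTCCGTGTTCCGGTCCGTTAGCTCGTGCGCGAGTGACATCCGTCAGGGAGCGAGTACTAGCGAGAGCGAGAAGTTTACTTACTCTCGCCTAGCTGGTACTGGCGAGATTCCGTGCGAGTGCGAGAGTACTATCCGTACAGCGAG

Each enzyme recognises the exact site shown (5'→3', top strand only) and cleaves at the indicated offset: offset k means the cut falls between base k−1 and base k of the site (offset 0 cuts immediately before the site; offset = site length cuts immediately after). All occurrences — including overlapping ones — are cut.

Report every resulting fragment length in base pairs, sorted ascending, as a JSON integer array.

Site scan:
  IvoIX TCCGT/3: at [74, 80, 85, 97, 122, 192, 215] ⇒ [77, 83, 88, 100, 125, 195, 218]
  RvuIX GCGAG/1: at [2, 6, 20, 44, 112, 133, 143, 149, 185, 197, 203, 223] ⇒ [3, 7, 21, 45, 113, 134, 144, 150, 186, 198, 204, 224]
  UxaIX TACT/1: at [33, 39, 52, 70, 138, 159, 163, 180, 210] ⇒ [34, 40, 53, 71, 139, 160, 164, 181, 211]

Pooled cuts: [3, 7, 21, 34, 40, 45, 53, 71, 77, 83, 88, 100, 113, 125, 134, 139, 144, 150, 160, 164, 181, 186, 195, 198, 204, 211, 218, 224]

Fragment lengths:
  3→7: 4 bp
  7→21: 14 bp
  21→34: 13 bp
  34→40: 6 bp
  40→45: 5 bp
  45→53: 8 bp
  53→71: 18 bp
  71→77: 6 bp
  77→83: 6 bp
  83→88: 5 bp
  88→100: 12 bp
  100→113: 13 bp
  113→125: 12 bp
  125→134: 9 bp
  134→139: 5 bp
  139→144: 5 bp
  144→150: 6 bp
  150→160: 10 bp
  160→164: 4 bp
  164→181: 17 bp
  181→186: 5 bp
  186→195: 9 bp
  195→198: 3 bp
  198→204: 6 bp
  204→211: 7 bp
  211→218: 7 bp
  218→224: 6 bp
  224→3 (wrap): 228-224+3 = 7 bp

[3,4,4,5,5,5,5,5,6,6,6,6,6,6,7,7,7,8,9,9,10,12,12,13,13,14,17,18]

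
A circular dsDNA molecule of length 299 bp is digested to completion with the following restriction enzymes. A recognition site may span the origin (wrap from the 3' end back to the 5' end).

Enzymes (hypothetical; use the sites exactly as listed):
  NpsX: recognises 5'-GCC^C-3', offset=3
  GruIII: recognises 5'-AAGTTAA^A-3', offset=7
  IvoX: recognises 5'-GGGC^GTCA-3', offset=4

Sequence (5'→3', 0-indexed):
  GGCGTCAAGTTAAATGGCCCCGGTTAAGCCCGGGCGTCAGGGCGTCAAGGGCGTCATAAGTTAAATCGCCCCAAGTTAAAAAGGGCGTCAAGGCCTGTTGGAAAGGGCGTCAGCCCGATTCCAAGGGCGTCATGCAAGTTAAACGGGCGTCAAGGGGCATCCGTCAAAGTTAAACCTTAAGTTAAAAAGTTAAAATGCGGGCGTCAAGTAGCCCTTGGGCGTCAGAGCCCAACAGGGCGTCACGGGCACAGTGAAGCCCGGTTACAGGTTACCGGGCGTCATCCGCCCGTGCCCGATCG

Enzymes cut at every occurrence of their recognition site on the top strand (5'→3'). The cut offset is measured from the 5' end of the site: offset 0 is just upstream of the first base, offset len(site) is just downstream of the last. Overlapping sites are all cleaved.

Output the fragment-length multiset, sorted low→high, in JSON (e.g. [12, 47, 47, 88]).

[5,6,6,6,6,7,7,7,8,8,9,9,9,9,9,9,10,10,11,11,12,12,13,14,19,20,22,25]

Per-enzyme occurrences:
  NpsX (GCCC, off=3): starts [16, 27, 67, 112, 210, 226, 255, 284, 290] → cuts [19, 30, 70, 115, 213, 229, 258, 287, 293]
  GruIII (AAGTTAAA, off=7): starts [6, 57, 72, 135, 166, 178, 186] → cuts [13, 64, 79, 142, 173, 185, 193]
  IvoX (GGGCGTCA, off=4): starts [31, 39, 48, 82, 104, 124, 144, 198, 216, 234, 273, 298] → cuts [3, 35, 43, 52, 86, 108, 128, 148, 202, 220, 238, 277]

Pooled cuts: [3, 13, 19, 30, 35, 43, 52, 64, 70, 79, 86, 108, 115, 128, 142, 148, 173, 185, 193, 202, 213, 220, 229, 238, 258, 277, 287, 293]

Fragments:
  3→13: 10 bp
  13→19: 6 bp
  19→30: 11 bp
  30→35: 5 bp
  35→43: 8 bp
  43→52: 9 bp
  52→64: 12 bp
  64→70: 6 bp
  70→79: 9 bp
  79→86: 7 bp
  86→108: 22 bp
  108→115: 7 bp
  115→128: 13 bp
  128→142: 14 bp
  142→148: 6 bp
  148→173: 25 bp
  173→185: 12 bp
  185→193: 8 bp
  193→202: 9 bp
  202→213: 11 bp
  213→220: 7 bp
  220→229: 9 bp
  229→238: 9 bp
  238→258: 20 bp
  258→277: 19 bp
  277→287: 10 bp
  287→293: 6 bp
  293→3 (wrap): 299-293+3 = 9 bp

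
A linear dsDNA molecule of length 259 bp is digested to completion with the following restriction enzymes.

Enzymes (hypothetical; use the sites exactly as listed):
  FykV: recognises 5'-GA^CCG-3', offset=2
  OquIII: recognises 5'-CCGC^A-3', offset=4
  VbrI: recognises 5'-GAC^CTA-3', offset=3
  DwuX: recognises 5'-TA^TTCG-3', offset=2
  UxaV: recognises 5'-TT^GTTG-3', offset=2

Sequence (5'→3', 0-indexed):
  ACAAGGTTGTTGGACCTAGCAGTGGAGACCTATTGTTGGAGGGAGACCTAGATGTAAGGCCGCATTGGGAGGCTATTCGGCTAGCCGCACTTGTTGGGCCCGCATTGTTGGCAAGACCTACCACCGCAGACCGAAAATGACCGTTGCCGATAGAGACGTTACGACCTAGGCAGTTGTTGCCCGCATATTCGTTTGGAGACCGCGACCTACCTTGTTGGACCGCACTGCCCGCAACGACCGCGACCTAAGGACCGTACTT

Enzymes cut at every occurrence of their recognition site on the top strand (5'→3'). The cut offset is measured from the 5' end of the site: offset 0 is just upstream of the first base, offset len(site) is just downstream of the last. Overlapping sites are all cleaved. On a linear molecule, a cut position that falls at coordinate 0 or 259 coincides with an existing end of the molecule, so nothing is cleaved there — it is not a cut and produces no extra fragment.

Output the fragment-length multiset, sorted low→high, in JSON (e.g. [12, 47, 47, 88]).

Scan for sites:
  FykV GACCG/2: at [128, 138, 197, 217, 235, 249] ⇒ [130, 140, 199, 219, 237, 251]
  OquIII CCGCA/4: at [59, 84, 99, 123, 180, 219, 228] ⇒ [63, 88, 103, 127, 184, 223, 232]
  VbrI GACCTA/3: at [12, 26, 44, 114, 162, 203, 241] ⇒ [15, 29, 47, 117, 165, 206, 244]
  DwuX TATTCG/2: at [73, 185] ⇒ [75, 187]
  UxaV TTGTTG/2: at [6, 32, 90, 104, 173, 211] ⇒ [8, 34, 92, 106, 175, 213]

Pooled cuts: [8, 15, 29, 34, 47, 63, 75, 88, 92, 103, 106, 117, 127, 130, 140, 165, 175, 184, 187, 199, 206, 213, 219, 223, 232, 237, 244, 251]

Fragment lengths:
  [0,8): 8 bp
  [8,15): 7 bp
  [15,29): 14 bp
  [29,34): 5 bp
  [34,47): 13 bp
  [47,63): 16 bp
  [63,75): 12 bp
  [75,88): 13 bp
  [88,92): 4 bp
  [92,103): 11 bp
  [103,106): 3 bp
  [106,117): 11 bp
  [117,127): 10 bp
  [127,130): 3 bp
  [130,140): 10 bp
  [140,165): 25 bp
  [165,175): 10 bp
  [175,184): 9 bp
  [184,187): 3 bp
  [187,199): 12 bp
  [199,206): 7 bp
  [206,213): 7 bp
  [213,219): 6 bp
  [219,223): 4 bp
  [223,232): 9 bp
  [232,237): 5 bp
  [237,244): 7 bp
  [244,251): 7 bp
  [251,259): 8 bp

[3,3,3,4,4,5,5,6,7,7,7,7,7,8,8,9,9,10,10,10,11,11,12,12,13,13,14,16,25]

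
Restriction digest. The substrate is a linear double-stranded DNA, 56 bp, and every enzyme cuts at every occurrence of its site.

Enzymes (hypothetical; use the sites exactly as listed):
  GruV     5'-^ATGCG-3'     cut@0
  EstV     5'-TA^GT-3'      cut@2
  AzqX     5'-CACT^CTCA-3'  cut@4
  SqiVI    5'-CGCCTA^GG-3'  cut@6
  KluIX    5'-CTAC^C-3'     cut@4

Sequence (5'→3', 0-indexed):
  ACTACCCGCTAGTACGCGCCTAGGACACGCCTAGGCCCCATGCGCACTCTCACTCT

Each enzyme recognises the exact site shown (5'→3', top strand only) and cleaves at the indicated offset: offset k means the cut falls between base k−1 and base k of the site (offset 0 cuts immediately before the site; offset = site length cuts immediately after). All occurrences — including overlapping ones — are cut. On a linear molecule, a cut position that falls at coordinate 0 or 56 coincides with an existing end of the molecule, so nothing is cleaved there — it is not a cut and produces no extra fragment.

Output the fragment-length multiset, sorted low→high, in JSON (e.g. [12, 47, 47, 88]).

[5,6,6,8,9,11,11]

Site scan:
  GruV ATGCG/0: at [39] ⇒ [39]
  EstV TAGT/2: at [9] ⇒ [11]
  AzqX CACTCTCA/4: at [44] ⇒ [48]
  SqiVI CGCCTAGG/6: at [16, 27] ⇒ [22, 33]
  KluIX CTACC/4: at [1] ⇒ [5]

Pooled cuts: [5, 11, 22, 33, 39, 48]

Fragment lengths:
  [0,5): 5 bp
  [5,11): 6 bp
  [11,22): 11 bp
  [22,33): 11 bp
  [33,39): 6 bp
  [39,48): 9 bp
  [48,56): 8 bp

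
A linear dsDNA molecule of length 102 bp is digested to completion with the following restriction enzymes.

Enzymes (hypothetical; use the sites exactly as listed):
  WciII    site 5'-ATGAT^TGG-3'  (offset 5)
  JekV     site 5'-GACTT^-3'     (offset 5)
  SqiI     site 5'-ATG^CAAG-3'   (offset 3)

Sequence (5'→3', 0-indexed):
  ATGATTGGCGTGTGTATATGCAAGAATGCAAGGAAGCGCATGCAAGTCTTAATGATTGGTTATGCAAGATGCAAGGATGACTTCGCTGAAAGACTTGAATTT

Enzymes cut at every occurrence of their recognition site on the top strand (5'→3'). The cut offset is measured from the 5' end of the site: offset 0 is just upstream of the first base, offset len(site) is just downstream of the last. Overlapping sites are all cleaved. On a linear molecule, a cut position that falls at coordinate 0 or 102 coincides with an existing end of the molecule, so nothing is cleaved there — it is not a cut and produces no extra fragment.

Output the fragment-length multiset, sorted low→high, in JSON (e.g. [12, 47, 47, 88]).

Per-enzyme occurrences:
  WciII (ATGATTGG, off=5): starts [0, 51] → cuts [5, 56]
  JekV (GACTT, off=5): starts [78, 91] → cuts [83, 96]
  SqiI (ATGCAAG, off=3): starts [17, 25, 39, 61, 68] → cuts [20, 28, 42, 64, 71]

All cut coordinates (distinct, sorted): [5, 20, 28, 42, 56, 64, 71, 83, 96]

Fragments:
  [0,5): 5 bp
  [5,20): 15 bp
  [20,28): 8 bp
  [28,42): 14 bp
  [42,56): 14 bp
  [56,64): 8 bp
  [64,71): 7 bp
  [71,83): 12 bp
  [83,96): 13 bp
  [96,102): 6 bp

[5,6,7,8,8,12,13,14,14,15]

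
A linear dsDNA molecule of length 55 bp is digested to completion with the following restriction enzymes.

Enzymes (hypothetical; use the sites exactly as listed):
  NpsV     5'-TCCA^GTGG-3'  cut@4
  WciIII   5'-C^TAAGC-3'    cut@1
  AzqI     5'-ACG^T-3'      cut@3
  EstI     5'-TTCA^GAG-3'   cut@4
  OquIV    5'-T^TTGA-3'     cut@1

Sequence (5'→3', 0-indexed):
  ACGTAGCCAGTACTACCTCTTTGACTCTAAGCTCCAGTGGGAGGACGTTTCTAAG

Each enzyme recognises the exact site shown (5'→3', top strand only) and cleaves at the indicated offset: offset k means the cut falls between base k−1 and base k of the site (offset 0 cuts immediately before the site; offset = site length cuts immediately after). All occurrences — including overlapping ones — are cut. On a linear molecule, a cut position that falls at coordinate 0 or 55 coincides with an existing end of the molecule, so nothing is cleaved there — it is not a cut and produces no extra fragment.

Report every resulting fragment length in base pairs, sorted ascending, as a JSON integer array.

Site scan:
  NpsV (TCCAGTGG, off=4): starts [32] → cuts [36]
  WciIII (CTAAGC, off=1): starts [26] → cuts [27]
  AzqI (ACGT, off=3): starts [0, 44] → cuts [3, 47]
  EstI (TTCAGAG, off=4): no sites
  OquIV (TTTGA, off=1): starts [19] → cuts [20]

Pooled cuts: [3, 20, 27, 36, 47]

Fragment lengths:
  [0,3): 3 bp
  [3,20): 17 bp
  [20,27): 7 bp
  [27,36): 9 bp
  [36,47): 11 bp
  [47,55): 8 bp

[3,7,8,9,11,17]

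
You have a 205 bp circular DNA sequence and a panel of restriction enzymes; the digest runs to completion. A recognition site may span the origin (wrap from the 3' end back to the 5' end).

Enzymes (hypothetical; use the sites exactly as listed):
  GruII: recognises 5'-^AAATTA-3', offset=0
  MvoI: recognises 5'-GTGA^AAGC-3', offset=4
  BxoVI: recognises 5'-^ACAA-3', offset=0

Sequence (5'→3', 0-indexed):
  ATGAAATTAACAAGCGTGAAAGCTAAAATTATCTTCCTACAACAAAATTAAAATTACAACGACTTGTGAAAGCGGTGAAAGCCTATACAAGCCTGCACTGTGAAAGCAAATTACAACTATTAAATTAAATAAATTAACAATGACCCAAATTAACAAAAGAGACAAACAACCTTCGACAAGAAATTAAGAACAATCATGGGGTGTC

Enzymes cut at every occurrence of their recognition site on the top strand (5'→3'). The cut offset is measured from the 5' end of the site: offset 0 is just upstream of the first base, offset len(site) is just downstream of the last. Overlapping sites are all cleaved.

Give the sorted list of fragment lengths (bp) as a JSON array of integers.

Per-enzyme occurrences:
  GruII AAATTA/0: at [3, 25, 44, 50, 107, 121, 130, 146, 180] ⇒ [3, 25, 44, 50, 107, 121, 130, 146, 180]
  MvoI GTGAAAGC/4: at [15, 65, 74, 99] ⇒ [19, 69, 78, 103]
  BxoVI ACAA/0: at [9, 38, 41, 55, 86, 112, 136, 152, 161, 165, 175, 189] ⇒ [9, 38, 41, 55, 86, 112, 136, 152, 161, 165, 175, 189]

All cut coordinates (distinct, sorted): [3, 9, 19, 25, 38, 41, 44, 50, 55, 69, 78, 86, 103, 107, 112, 121, 130, 136, 146, 152, 161, 165, 175, 180, 189]

Fragment lengths:
  3→9: 6 bp
  9→19: 10 bp
  19→25: 6 bp
  25→38: 13 bp
  38→41: 3 bp
  41→44: 3 bp
  44→50: 6 bp
  50→55: 5 bp
  55→69: 14 bp
  69→78: 9 bp
  78→86: 8 bp
  86→103: 17 bp
  103→107: 4 bp
  107→112: 5 bp
  112→121: 9 bp
  121→130: 9 bp
  130→136: 6 bp
  136→146: 10 bp
  146→152: 6 bp
  152→161: 9 bp
  161→165: 4 bp
  165→175: 10 bp
  175→180: 5 bp
  180→189: 9 bp
  189→3 (wrap): 205-189+3 = 19 bp

[3,3,4,4,5,5,5,6,6,6,6,6,8,9,9,9,9,9,10,10,10,13,14,17,19]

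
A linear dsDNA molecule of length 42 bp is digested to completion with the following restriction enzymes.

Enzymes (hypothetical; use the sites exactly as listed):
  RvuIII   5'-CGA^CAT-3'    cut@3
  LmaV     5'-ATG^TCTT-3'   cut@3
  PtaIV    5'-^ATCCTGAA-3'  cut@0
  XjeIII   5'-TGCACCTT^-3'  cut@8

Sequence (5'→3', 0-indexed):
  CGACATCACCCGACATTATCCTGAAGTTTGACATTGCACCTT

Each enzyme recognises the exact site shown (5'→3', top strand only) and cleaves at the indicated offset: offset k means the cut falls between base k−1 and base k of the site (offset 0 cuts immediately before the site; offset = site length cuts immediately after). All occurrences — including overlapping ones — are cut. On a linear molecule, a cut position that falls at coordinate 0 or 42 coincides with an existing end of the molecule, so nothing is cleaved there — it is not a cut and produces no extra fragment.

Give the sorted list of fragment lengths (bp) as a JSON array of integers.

[3,4,10,25]

Per-enzyme occurrences:
  RvuIII CGACAT/3: at [0, 10] ⇒ [3, 13]
  LmaV (ATGTCTT, off=3): no sites
  PtaIV ATCCTGAA/0: at [17] ⇒ [17]
  XjeIII TGCACCTT/8: at [34] ⇒ [] (position 42 is a terminus of the linear molecule — no cut)

Pooled cuts: [3, 13, 17]

Fragments:
  [0,3): 3 bp
  [3,13): 10 bp
  [13,17): 4 bp
  [17,42): 25 bp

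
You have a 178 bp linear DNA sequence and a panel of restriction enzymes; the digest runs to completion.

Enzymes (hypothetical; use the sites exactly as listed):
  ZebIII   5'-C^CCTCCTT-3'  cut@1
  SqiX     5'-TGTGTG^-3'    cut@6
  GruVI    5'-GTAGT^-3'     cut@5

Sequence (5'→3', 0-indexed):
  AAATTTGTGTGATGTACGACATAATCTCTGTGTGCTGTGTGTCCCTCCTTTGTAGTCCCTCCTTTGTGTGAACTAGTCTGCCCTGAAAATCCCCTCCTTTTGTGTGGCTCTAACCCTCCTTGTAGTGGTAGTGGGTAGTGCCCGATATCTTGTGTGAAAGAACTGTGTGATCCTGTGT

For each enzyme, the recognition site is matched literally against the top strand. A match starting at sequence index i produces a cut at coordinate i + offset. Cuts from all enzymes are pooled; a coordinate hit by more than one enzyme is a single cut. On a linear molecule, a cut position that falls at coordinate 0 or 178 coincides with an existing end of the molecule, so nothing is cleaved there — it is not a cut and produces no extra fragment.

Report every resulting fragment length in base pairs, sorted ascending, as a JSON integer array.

Site scan:
  ZebIII CCCTCCTT/1: at [42, 56, 91, 113] ⇒ [43, 57, 92, 114]
  SqiX TGTGTG/6: at [5, 28, 35, 64, 100, 150, 163] ⇒ [11, 34, 41, 70, 106, 156, 169]
  GruVI GTAGT/5: at [51, 121, 127, 134] ⇒ [56, 126, 132, 139]

All cut coordinates (distinct, sorted): [11, 34, 41, 43, 56, 57, 70, 92, 106, 114, 126, 132, 139, 156, 169]

Fragment lengths:
  [0,11): 11 bp
  [11,34): 23 bp
  [34,41): 7 bp
  [41,43): 2 bp
  [43,56): 13 bp
  [56,57): 1 bp
  [57,70): 13 bp
  [70,92): 22 bp
  [92,106): 14 bp
  [106,114): 8 bp
  [114,126): 12 bp
  [126,132): 6 bp
  [132,139): 7 bp
  [139,156): 17 bp
  [156,169): 13 bp
  [169,178): 9 bp

[1,2,6,7,7,8,9,11,12,13,13,13,14,17,22,23]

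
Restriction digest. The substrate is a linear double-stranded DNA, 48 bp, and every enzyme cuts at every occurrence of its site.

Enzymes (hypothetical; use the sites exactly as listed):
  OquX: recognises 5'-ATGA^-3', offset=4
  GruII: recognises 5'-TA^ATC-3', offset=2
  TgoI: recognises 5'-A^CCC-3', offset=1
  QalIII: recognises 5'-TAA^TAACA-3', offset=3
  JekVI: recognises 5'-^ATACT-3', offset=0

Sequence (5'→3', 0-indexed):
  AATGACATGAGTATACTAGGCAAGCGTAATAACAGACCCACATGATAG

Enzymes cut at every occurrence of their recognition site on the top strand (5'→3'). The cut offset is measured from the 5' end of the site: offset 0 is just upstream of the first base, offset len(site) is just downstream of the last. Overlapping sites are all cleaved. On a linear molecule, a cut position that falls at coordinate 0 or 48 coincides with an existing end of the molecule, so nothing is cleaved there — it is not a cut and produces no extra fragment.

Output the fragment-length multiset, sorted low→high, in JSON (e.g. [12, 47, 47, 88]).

[2,3,5,5,7,9,17]

Site scan:
  OquX ATGA/4: at [1, 6, 41] ⇒ [5, 10, 45]
  GruII (TAATC, off=2): no sites
  TgoI ACCC/1: at [35] ⇒ [36]
  QalIII TAATAACA/3: at [26] ⇒ [29]
  JekVI ATACT/0: at [12] ⇒ [12]

All cut coordinates (distinct, sorted): [5, 10, 12, 29, 36, 45]

Fragments:
  [0,5): 5 bp
  [5,10): 5 bp
  [10,12): 2 bp
  [12,29): 17 bp
  [29,36): 7 bp
  [36,45): 9 bp
  [45,48): 3 bp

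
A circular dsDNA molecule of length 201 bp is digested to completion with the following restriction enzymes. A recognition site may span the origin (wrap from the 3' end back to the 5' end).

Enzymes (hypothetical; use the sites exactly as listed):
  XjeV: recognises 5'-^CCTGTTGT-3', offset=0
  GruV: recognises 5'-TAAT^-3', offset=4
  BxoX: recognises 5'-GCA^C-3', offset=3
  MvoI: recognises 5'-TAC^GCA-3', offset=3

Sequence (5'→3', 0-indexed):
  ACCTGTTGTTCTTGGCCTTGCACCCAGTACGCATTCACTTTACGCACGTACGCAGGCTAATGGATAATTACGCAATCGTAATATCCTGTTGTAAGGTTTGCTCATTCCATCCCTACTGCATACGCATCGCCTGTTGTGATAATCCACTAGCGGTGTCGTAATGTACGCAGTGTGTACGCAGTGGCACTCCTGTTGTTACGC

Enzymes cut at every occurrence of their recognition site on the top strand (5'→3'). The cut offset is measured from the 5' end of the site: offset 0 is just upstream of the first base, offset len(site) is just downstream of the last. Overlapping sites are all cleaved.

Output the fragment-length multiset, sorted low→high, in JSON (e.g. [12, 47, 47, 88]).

[2,2,3,3,3,4,5,6,7,8,9,10,11,11,11,13,14,19,21,39]

Per-enzyme occurrences:
  XjeV (CCTGTTGT, off=0): starts [1, 84, 129, 188] → cuts [1, 84, 129, 188]
  GruV (TAAT, off=4): starts [57, 64, 78, 139, 158] → cuts [61, 68, 82, 143, 162]
  BxoX (GCAC, off=3): starts [19, 43, 183, 199] → cuts [1, 22, 46, 186]
  MvoI (TACGCA, off=3): starts [27, 40, 48, 68, 120, 163, 174, 196] → cuts [30, 43, 51, 71, 123, 166, 177, 199]

All cut coordinates (distinct, sorted): [1, 22, 30, 43, 46, 51, 61, 68, 71, 82, 84, 123, 129, 143, 162, 166, 177, 186, 188, 199]

Fragments:
  1→22: 21 bp
  22→30: 8 bp
  30→43: 13 bp
  43→46: 3 bp
  46→51: 5 bp
  51→61: 10 bp
  61→68: 7 bp
  68→71: 3 bp
  71→82: 11 bp
  82→84: 2 bp
  84→123: 39 bp
  123→129: 6 bp
  129→143: 14 bp
  143→162: 19 bp
  162→166: 4 bp
  166→177: 11 bp
  177→186: 9 bp
  186→188: 2 bp
  188→199: 11 bp
  199→1 (wrap): 201-199+1 = 3 bp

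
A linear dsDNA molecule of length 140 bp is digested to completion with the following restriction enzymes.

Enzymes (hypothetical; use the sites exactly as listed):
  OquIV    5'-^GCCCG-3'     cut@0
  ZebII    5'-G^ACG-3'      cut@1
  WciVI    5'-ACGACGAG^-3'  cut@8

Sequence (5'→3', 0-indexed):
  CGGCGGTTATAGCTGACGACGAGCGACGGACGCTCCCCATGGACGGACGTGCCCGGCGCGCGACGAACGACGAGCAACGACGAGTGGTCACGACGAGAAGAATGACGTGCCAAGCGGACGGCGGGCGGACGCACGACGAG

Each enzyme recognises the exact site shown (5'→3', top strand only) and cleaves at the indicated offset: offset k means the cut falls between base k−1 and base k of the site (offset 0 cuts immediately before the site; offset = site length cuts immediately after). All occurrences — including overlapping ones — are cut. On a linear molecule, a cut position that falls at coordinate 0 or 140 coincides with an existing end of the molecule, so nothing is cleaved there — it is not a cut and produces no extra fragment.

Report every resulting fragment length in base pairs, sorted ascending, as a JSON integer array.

Per-enzyme occurrences:
  OquIV (GCCCG, off=0): starts [50] → cuts [50]
  ZebII (GACG, off=1): starts [14, 17, 24, 28, 41, 45, 61, 68, 78, 91, 103, 116, 127, 134] → cuts [15, 18, 25, 29, 42, 46, 62, 69, 79, 92, 104, 117, 128, 135]
  WciVI (ACGACGAG, off=8): starts [15, 66, 76, 89, 132] → cuts [23, 74, 84, 97] (position 140 is a terminus of the linear molecule — no cut)

All cut coordinates (distinct, sorted): [15, 18, 23, 25, 29, 42, 46, 50, 62, 69, 74, 79, 84, 92, 97, 104, 117, 128, 135]

Fragment lengths:
  [0,15): 15 bp
  [15,18): 3 bp
  [18,23): 5 bp
  [23,25): 2 bp
  [25,29): 4 bp
  [29,42): 13 bp
  [42,46): 4 bp
  [46,50): 4 bp
  [50,62): 12 bp
  [62,69): 7 bp
  [69,74): 5 bp
  [74,79): 5 bp
  [79,84): 5 bp
  [84,92): 8 bp
  [92,97): 5 bp
  [97,104): 7 bp
  [104,117): 13 bp
  [117,128): 11 bp
  [128,135): 7 bp
  [135,140): 5 bp

[2,3,4,4,4,5,5,5,5,5,5,7,7,7,8,11,12,13,13,15]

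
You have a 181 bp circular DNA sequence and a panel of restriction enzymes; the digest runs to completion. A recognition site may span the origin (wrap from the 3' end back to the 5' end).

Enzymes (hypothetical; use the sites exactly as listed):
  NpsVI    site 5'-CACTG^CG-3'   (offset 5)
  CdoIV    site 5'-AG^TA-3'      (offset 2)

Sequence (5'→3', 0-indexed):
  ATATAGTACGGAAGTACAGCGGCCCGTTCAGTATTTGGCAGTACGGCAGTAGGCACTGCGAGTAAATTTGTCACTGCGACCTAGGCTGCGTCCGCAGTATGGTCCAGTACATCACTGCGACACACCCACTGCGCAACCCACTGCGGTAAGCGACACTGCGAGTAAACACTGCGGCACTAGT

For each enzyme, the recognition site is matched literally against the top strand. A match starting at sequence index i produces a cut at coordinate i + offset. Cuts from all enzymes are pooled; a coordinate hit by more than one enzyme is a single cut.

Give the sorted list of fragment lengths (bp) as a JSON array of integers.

[4,4,7,8,8,9,9,9,10,10,10,12,14,14,15,17,21]

Site scan:
  NpsVI (CACTGCG, off=5): starts [53, 71, 112, 126, 138, 153, 166] → cuts [58, 76, 117, 131, 143, 158, 171]
  CdoIV (AGTA, off=2): starts [4, 12, 29, 39, 47, 60, 95, 105, 160, 178] → cuts [6, 14, 31, 41, 49, 62, 97, 107, 162, 180]

All cut coordinates (distinct, sorted): [6, 14, 31, 41, 49, 58, 62, 76, 97, 107, 117, 131, 143, 158, 162, 171, 180]

Fragments:
  6→14: 8 bp
  14→31: 17 bp
  31→41: 10 bp
  41→49: 8 bp
  49→58: 9 bp
  58→62: 4 bp
  62→76: 14 bp
  76→97: 21 bp
  97→107: 10 bp
  107→117: 10 bp
  117→131: 14 bp
  131→143: 12 bp
  143→158: 15 bp
  158→162: 4 bp
  162→171: 9 bp
  171→180: 9 bp
  180→6 (wrap): 181-180+6 = 7 bp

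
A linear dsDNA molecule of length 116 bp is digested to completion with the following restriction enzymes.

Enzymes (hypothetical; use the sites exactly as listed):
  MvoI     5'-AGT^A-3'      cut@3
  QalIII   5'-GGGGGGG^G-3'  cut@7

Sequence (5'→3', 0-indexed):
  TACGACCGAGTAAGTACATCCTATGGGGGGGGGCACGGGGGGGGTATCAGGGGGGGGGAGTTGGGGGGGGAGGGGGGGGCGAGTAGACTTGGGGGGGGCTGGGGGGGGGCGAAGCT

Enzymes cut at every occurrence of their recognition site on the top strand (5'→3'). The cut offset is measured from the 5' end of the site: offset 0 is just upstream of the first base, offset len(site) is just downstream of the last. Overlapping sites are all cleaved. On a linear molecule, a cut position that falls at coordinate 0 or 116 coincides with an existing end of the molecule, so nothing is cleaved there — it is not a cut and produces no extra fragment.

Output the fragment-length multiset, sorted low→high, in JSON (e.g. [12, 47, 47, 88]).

Scan for sites:
  MvoI AGTA/3: at [8, 12, 81] ⇒ [11, 15, 84]
  QalIII GGGGGGGG/7: at [24, 25, 36, 49, 50, 62, 71, 90, 100, 101] ⇒ [31, 32, 43, 56, 57, 69, 78, 97, 107, 108]

Pooled cuts: [11, 15, 31, 32, 43, 56, 57, 69, 78, 84, 97, 107, 108]

Fragment lengths:
  [0,11): 11 bp
  [11,15): 4 bp
  [15,31): 16 bp
  [31,32): 1 bp
  [32,43): 11 bp
  [43,56): 13 bp
  [56,57): 1 bp
  [57,69): 12 bp
  [69,78): 9 bp
  [78,84): 6 bp
  [84,97): 13 bp
  [97,107): 10 bp
  [107,108): 1 bp
  [108,116): 8 bp

[1,1,1,4,6,8,9,10,11,11,12,13,13,16]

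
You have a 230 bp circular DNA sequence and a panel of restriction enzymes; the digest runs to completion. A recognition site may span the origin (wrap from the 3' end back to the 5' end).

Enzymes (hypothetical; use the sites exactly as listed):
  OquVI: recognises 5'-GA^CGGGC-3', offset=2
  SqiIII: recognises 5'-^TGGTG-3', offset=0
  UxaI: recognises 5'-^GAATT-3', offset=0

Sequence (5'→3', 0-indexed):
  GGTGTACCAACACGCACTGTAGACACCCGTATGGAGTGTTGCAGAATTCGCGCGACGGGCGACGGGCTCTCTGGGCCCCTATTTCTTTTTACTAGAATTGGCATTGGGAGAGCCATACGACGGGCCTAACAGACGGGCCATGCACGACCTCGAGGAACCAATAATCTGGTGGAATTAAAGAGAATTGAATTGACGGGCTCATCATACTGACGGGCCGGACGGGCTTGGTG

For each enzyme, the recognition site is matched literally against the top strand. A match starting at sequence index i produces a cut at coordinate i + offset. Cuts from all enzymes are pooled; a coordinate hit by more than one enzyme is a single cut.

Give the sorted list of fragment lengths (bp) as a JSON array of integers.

Per-enzyme occurrences:
  OquVI (GACGGGC, off=2): starts [53, 60, 118, 131, 191, 208, 217] → cuts [55, 62, 120, 133, 193, 210, 219]
  SqiIII (TGGTG, off=0): starts [166, 225] → cuts [166, 225]
  UxaI (GAATT, off=0): starts [43, 94, 171, 181, 186] → cuts [43, 94, 171, 181, 186]

Pooled cuts: [43, 55, 62, 94, 120, 133, 166, 171, 181, 186, 193, 210, 219, 225]

Fragments:
  43→55: 12 bp
  55→62: 7 bp
  62→94: 32 bp
  94→120: 26 bp
  120→133: 13 bp
  133→166: 33 bp
  166→171: 5 bp
  171→181: 10 bp
  181→186: 5 bp
  186→193: 7 bp
  193→210: 17 bp
  210→219: 9 bp
  219→225: 6 bp
  225→43 (wrap): 230-225+43 = 48 bp

[5,5,6,7,7,9,10,12,13,17,26,32,33,48]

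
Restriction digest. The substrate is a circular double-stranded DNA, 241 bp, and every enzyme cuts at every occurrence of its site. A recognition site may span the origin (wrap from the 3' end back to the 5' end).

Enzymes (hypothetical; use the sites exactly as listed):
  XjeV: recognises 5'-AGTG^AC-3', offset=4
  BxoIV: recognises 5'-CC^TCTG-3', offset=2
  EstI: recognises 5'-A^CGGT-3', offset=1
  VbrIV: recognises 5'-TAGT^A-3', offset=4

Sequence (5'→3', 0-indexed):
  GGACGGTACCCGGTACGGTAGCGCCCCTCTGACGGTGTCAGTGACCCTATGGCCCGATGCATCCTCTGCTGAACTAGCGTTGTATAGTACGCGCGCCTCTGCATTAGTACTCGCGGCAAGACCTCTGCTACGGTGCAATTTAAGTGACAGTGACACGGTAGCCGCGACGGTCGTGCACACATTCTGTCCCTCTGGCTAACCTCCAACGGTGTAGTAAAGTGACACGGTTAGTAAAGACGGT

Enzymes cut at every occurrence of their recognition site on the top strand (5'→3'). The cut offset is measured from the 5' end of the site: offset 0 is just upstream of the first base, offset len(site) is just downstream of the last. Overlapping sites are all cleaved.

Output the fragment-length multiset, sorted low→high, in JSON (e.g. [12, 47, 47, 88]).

[3,3,5,5,6,6,7,7,8,9,9,11,11,12,12,12,15,16,16,21,23,24]

Scan for sites:
  XjeV AGTGAC/4: at [39, 142, 148, 217] ⇒ [43, 146, 152, 221]
  BxoIV CCTCTG/2: at [25, 62, 95, 121, 188] ⇒ [27, 64, 97, 123, 190]
  EstI ACGGT/1: at [2, 14, 31, 129, 154, 166, 205, 223, 236] ⇒ [3, 15, 32, 130, 155, 167, 206, 224, 237]
  VbrIV TAGTA/4: at [84, 104, 211, 228] ⇒ [88, 108, 215, 232]

Pooled cuts: [3, 15, 27, 32, 43, 64, 88, 97, 108, 123, 130, 146, 152, 155, 167, 190, 206, 215, 221, 224, 232, 237]

Fragment lengths:
  3→15: 12 bp
  15→27: 12 bp
  27→32: 5 bp
  32→43: 11 bp
  43→64: 21 bp
  64→88: 24 bp
  88→97: 9 bp
  97→108: 11 bp
  108→123: 15 bp
  123→130: 7 bp
  130→146: 16 bp
  146→152: 6 bp
  152→155: 3 bp
  155→167: 12 bp
  167→190: 23 bp
  190→206: 16 bp
  206→215: 9 bp
  215→221: 6 bp
  221→224: 3 bp
  224→232: 8 bp
  232→237: 5 bp
  237→3 (wrap): 241-237+3 = 7 bp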